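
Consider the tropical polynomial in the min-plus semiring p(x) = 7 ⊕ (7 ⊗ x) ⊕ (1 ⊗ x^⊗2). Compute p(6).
p(6) = 7

A tropical monomial a ⊗ x^⊗i evaluates to a + i · x. Evaluating each term at x = 6:
  Term 0 contributes 7 + 0 · 6 = 7
  Term 1 contributes 7 + 1 · 6 = 13
  Term 2 contributes 1 + 2 · 6 = 13
p(6) = ⊕ of these = min[7, 13, 13] = 7.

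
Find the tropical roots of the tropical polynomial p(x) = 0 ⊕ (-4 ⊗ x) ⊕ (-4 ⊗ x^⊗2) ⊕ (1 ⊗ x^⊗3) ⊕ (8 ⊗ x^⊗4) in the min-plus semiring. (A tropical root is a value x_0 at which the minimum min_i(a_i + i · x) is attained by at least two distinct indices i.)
Roots: {-7, -5, 0, 4}

Each tropical root is a break point of the lower envelope of the lines y = a_i + i · x (there are 5 lines, with slopes 0, 1, ..., 4). Only the lines that attain the minimum somewhere contribute to roots; other lines are dominated. Here the surviving (envelope) indices are i = 4, i = 3, i = 2, i = 1, i = 0.
Intersections between consecutive envelope lines give the roots: for adjacent envelope indices i < j the intersection is x = (a_i − a_j) / (j − i). Reading off the sorted break points: {-7, -5, 0, 4}.
Verification: at each break x_0, at least two indices attain the minimum of min_i(a_i + i · x_0).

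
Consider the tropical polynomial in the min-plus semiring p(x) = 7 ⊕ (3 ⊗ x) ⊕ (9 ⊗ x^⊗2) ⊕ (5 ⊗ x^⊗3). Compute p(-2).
p(-2) = -1

A tropical monomial a ⊗ x^⊗i evaluates to a + i · x. Evaluating each term at x = -2:
  Term 0 contributes 7 + 0 · -2 = 7
  Term 1 contributes 3 + 1 · -2 = 1
  Term 2 contributes 9 + 2 · -2 = 5
  Term 3 contributes 5 + 3 · -2 = -1
p(-2) = ⊕ of these = min[7, 1, 5, -1] = -1.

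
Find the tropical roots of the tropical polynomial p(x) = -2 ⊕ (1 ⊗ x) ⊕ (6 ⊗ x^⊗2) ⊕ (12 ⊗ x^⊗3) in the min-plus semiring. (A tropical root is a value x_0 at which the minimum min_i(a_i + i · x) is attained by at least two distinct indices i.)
Roots: {-6, -5, -3}

Each tropical root is a break point of the lower envelope of the lines y = a_i + i · x (there are 4 lines, with slopes 0, 1, ..., 3). Only the lines that attain the minimum somewhere contribute to roots; other lines are dominated. Here the surviving (envelope) indices are i = 3, i = 2, i = 1, i = 0.
Intersections between consecutive envelope lines give the roots: for adjacent envelope indices i < j the intersection is x = (a_i − a_j) / (j − i). Reading off the sorted break points: {-6, -5, -3}.
Verification: at each break x_0, at least two indices attain the minimum of min_i(a_i + i · x_0).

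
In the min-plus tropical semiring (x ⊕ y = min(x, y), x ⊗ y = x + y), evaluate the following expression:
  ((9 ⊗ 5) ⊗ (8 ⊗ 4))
((9 ⊗ 5) ⊗ (8 ⊗ 4)) = 26

Expand innermost to outermost. Recall ⊕ takes the minimum of its arguments and ⊗ takes their sum. Working out the expression ((9 ⊗ 5) ⊗ (8 ⊗ 4)) gives 26.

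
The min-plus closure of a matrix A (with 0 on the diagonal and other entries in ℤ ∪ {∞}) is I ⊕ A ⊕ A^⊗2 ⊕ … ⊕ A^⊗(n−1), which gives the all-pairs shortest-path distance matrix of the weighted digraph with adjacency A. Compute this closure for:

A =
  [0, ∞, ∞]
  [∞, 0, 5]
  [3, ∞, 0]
Closure =
  [0, ∞, ∞]
  [8, 0, 5]
  [3, ∞, 0]

This is the Floyd-Warshall all-pairs shortest-path computation. For each intermediate vertex k = 0, 1, …, 2, update dist[i][j] ← min(dist[i][j], dist[i][k] + dist[k][j]). The final matrix gives, for each (i, j), the minimum total weight of any directed path from i to j (possibly empty when i = j).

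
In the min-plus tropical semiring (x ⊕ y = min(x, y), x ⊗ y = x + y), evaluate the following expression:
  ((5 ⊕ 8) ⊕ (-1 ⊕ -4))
((5 ⊕ 8) ⊕ (-1 ⊕ -4)) = -4

Expand innermost to outermost. Recall ⊕ takes the minimum of its arguments and ⊗ takes their sum. Working out the expression ((5 ⊕ 8) ⊕ (-1 ⊕ -4)) gives -4.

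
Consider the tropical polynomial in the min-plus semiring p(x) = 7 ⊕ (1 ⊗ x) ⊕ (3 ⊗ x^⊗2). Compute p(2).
p(2) = 3

A tropical monomial a ⊗ x^⊗i evaluates to a + i · x. Evaluating each term at x = 2:
  Term 0 contributes 7 + 0 · 2 = 7
  Term 1 contributes 1 + 1 · 2 = 3
  Term 2 contributes 3 + 2 · 2 = 7
p(2) = ⊕ of these = min[7, 3, 7] = 3.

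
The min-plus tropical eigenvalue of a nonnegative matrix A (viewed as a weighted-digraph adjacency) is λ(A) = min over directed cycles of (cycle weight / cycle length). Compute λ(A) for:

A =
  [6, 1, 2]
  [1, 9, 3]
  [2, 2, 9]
λ(A) = 1

Enumerate directed cycles and compute their means (weight / length). Sample:
  cycle 0 → 0: weight = 6, length = 1, mean = 6/1 ≈ 6.000
  cycle 1 → 1: weight = 9, length = 1, mean = 9/1 ≈ 9.000
  cycle 2 → 2: weight = 9, length = 1, mean = 9/1 ≈ 9.000
  cycle 0 → 1 → 0: weight = 2, length = 2, mean = 2/2 ≈ 1.000
  cycle 0 → 2 → 0: weight = 4, length = 2, mean = 4/2 ≈ 2.000
  cycle 1 → 0 → 1: weight = 2, length = 2, mean = 2/2 ≈ 1.000
Minimum mean = 1.000, attained e.g. along the cycle 0 → 1 → 0 with weight 2 and length 2. So λ(A) = 2/2 = 1.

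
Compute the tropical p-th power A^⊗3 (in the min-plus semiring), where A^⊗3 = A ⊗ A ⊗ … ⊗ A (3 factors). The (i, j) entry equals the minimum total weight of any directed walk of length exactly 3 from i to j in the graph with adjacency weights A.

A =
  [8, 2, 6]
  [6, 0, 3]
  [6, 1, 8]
A^⊗3 =
  [8, 2, 5]
  [6, 0, 3]
  [7, 1, 4]

Each entry (A^⊗3)_ij equals the minimum over all length-3 walks i = v_0 → v_1 → … → v_3 = j of Σ_t A[v_t][v_{t+1}]. For example, for (i, j) = (0, 2) we minimise over 9 possible intermediate vertex sequences; the minimum is 5, attained along the walk 0 → 1 → 1 → 2.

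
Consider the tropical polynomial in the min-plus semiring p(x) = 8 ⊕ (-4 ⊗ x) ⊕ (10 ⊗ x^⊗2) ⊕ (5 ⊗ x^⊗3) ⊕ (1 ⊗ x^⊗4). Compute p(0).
p(0) = -4

A tropical monomial a ⊗ x^⊗i evaluates to a + i · x. Evaluating each term at x = 0:
  Term 0 contributes 8 + 0 · 0 = 8
  Term 1 contributes -4 + 1 · 0 = -4
  Term 2 contributes 10 + 2 · 0 = 10
  Term 3 contributes 5 + 3 · 0 = 5
  Term 4 contributes 1 + 4 · 0 = 1
p(0) = ⊕ of these = min[8, -4, 10, 5, 1] = -4.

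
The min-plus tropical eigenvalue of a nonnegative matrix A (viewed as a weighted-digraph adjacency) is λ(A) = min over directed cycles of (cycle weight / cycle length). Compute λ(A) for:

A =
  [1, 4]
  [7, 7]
λ(A) = 1

Enumerate directed cycles and compute their means (weight / length). Sample:
  cycle 0 → 0: weight = 1, length = 1, mean = 1/1 ≈ 1.000
  cycle 1 → 1: weight = 7, length = 1, mean = 7/1 ≈ 7.000
  cycle 0 → 1 → 0: weight = 11, length = 2, mean = 11/2 ≈ 5.500
  cycle 1 → 0 → 1: weight = 11, length = 2, mean = 11/2 ≈ 5.500
Minimum mean = 1.000, attained e.g. along the cycle 0 → 0 with weight 1 and length 1. So λ(A) = 1/1 = 1.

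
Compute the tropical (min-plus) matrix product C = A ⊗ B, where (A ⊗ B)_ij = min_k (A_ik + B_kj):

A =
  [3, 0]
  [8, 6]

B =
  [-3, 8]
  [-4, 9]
A ⊗ B =
  [-4, 9]
  [2, 15]

Apply the min-plus product entry-by-entry:
  C[0][0] = min over k of (A[0][0] + B[0][0] = 3 + -3 = 0, A[0][1] + B[1][0] = 0 + -4 = -4) = -4 (attained at k = 1)
  C[0][1] = min over k of (A[0][0] + B[0][1] = 3 + 8 = 11, A[0][1] + B[1][1] = 0 + 9 = 9) = 9 (attained at k = 1)
  C[1][0] = min over k of (A[1][0] + B[0][0] = 8 + -3 = 5, A[1][1] + B[1][0] = 6 + -4 = 2) = 2 (attained at k = 1)
  C[1][1] = min over k of (A[1][0] + B[0][1] = 8 + 8 = 16, A[1][1] + B[1][1] = 6 + 9 = 15) = 15 (attained at k = 1)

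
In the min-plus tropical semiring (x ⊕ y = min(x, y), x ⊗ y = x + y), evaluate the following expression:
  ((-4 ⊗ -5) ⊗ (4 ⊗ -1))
((-4 ⊗ -5) ⊗ (4 ⊗ -1)) = -6

Expand innermost to outermost. Recall ⊕ takes the minimum of its arguments and ⊗ takes their sum. Working out the expression ((-4 ⊗ -5) ⊗ (4 ⊗ -1)) gives -6.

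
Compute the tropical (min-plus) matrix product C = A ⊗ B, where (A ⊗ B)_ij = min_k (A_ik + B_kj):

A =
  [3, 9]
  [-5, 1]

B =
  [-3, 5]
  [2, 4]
A ⊗ B =
  [0, 8]
  [-8, 0]

Apply the min-plus product entry-by-entry:
  C[0][0] = min over k of (A[0][0] + B[0][0] = 3 + -3 = 0, A[0][1] + B[1][0] = 9 + 2 = 11) = 0 (attained at k = 0)
  C[0][1] = min over k of (A[0][0] + B[0][1] = 3 + 5 = 8, A[0][1] + B[1][1] = 9 + 4 = 13) = 8 (attained at k = 0)
  C[1][0] = min over k of (A[1][0] + B[0][0] = -5 + -3 = -8, A[1][1] + B[1][0] = 1 + 2 = 3) = -8 (attained at k = 0)
  C[1][1] = min over k of (A[1][0] + B[0][1] = -5 + 5 = 0, A[1][1] + B[1][1] = 1 + 4 = 5) = 0 (attained at k = 0)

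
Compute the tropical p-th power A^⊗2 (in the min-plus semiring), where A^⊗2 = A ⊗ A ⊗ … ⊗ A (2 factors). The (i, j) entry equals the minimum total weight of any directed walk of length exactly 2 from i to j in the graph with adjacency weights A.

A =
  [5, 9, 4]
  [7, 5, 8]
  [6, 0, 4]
A^⊗2 =
  [10, 4, 8]
  [12, 8, 11]
  [7, 4, 8]

Each entry (A^⊗2)_ij equals the minimum over all length-2 walks i = v_0 → v_1 → … → v_2 = j of Σ_t A[v_t][v_{t+1}]. For example, for (i, j) = (0, 2) we minimise over 3 possible intermediate vertex sequences; the minimum is 8, attained along the walk 0 → 2 → 2.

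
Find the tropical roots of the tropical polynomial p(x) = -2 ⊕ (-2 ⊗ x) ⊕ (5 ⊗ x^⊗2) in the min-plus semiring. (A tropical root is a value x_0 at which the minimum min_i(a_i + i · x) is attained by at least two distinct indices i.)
Roots: {-7, 0}

Each tropical root is a break point of the lower envelope of the lines y = a_i + i · x (there are 3 lines, with slopes 0, 1, ..., 2). Only the lines that attain the minimum somewhere contribute to roots; other lines are dominated. Here the surviving (envelope) indices are i = 2, i = 1, i = 0.
Intersections between consecutive envelope lines give the roots: for adjacent envelope indices i < j the intersection is x = (a_i − a_j) / (j − i). Reading off the sorted break points: {-7, 0}.
Verification: at each break x_0, at least two indices attain the minimum of min_i(a_i + i · x_0).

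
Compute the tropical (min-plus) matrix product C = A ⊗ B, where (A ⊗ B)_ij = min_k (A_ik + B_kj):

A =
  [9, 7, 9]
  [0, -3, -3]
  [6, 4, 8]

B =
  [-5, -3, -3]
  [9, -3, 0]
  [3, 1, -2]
A ⊗ B =
  [4, 4, 6]
  [-5, -6, -5]
  [1, 1, 3]

Apply the min-plus product entry-by-entry:
  C[0][0] = min over k of (A[0][0] + B[0][0] = 9 + -5 = 4, A[0][1] + B[1][0] = 7 + 9 = 16, A[0][2] + B[2][0] = 9 + 3 = 12) = 4 (attained at k = 0)
  C[0][1] = min over k of (A[0][0] + B[0][1] = 9 + -3 = 6, A[0][1] + B[1][1] = 7 + -3 = 4, A[0][2] + B[2][1] = 9 + 1 = 10) = 4 (attained at k = 1)
  C[0][2] = min over k of (A[0][0] + B[0][2] = 9 + -3 = 6, A[0][1] + B[1][2] = 7 + 0 = 7, A[0][2] + B[2][2] = 9 + -2 = 7) = 6 (attained at k = 0)
  C[1][0] = min over k of (A[1][0] + B[0][0] = 0 + -5 = -5, A[1][1] + B[1][0] = -3 + 9 = 6, A[1][2] + B[2][0] = -3 + 3 = 0) = -5 (attained at k = 0)
  C[1][1] = min over k of (A[1][0] + B[0][1] = 0 + -3 = -3, A[1][1] + B[1][1] = -3 + -3 = -6, A[1][2] + B[2][1] = -3 + 1 = -2) = -6 (attained at k = 1)
  C[1][2] = min over k of (A[1][0] + B[0][2] = 0 + -3 = -3, A[1][1] + B[1][2] = -3 + 0 = -3, A[1][2] + B[2][2] = -3 + -2 = -5) = -5 (attained at k = 2)
  C[2][0] = min over k of (A[2][0] + B[0][0] = 6 + -5 = 1, A[2][1] + B[1][0] = 4 + 9 = 13, A[2][2] + B[2][0] = 8 + 3 = 11) = 1 (attained at k = 0)
  C[2][1] = min over k of (A[2][0] + B[0][1] = 6 + -3 = 3, A[2][1] + B[1][1] = 4 + -3 = 1, A[2][2] + B[2][1] = 8 + 1 = 9) = 1 (attained at k = 1)
  C[2][2] = min over k of (A[2][0] + B[0][2] = 6 + -3 = 3, A[2][1] + B[1][2] = 4 + 0 = 4, A[2][2] + B[2][2] = 8 + -2 = 6) = 3 (attained at k = 0)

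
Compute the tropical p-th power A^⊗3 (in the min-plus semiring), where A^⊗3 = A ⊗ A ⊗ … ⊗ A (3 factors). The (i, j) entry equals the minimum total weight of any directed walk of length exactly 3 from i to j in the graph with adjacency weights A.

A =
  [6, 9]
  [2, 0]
A^⊗3 =
  [11, 9]
  [2, 0]

Each entry (A^⊗3)_ij equals the minimum over all length-3 walks i = v_0 → v_1 → … → v_3 = j of Σ_t A[v_t][v_{t+1}]. For example, for (i, j) = (0, 1) we minimise over 4 possible intermediate vertex sequences; the minimum is 9, attained along the walk 0 → 1 → 1 → 1.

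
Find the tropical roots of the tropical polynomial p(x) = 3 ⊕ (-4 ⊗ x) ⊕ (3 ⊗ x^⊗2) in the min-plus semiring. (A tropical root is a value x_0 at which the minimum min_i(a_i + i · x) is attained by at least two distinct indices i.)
Roots: {-7, 7}

Each tropical root is a break point of the lower envelope of the lines y = a_i + i · x (there are 3 lines, with slopes 0, 1, ..., 2). Only the lines that attain the minimum somewhere contribute to roots; other lines are dominated. Here the surviving (envelope) indices are i = 2, i = 1, i = 0.
Intersections between consecutive envelope lines give the roots: for adjacent envelope indices i < j the intersection is x = (a_i − a_j) / (j − i). Reading off the sorted break points: {-7, 7}.
Verification: at each break x_0, at least two indices attain the minimum of min_i(a_i + i · x_0).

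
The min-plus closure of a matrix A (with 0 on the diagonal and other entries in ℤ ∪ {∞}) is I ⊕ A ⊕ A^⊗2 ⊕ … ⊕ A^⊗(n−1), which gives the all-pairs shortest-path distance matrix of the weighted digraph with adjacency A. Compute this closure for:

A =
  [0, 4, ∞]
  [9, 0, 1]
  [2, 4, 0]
Closure =
  [0, 4, 5]
  [3, 0, 1]
  [2, 4, 0]

This is the Floyd-Warshall all-pairs shortest-path computation. For each intermediate vertex k = 0, 1, …, 2, update dist[i][j] ← min(dist[i][j], dist[i][k] + dist[k][j]). The final matrix gives, for each (i, j), the minimum total weight of any directed path from i to j (possibly empty when i = j).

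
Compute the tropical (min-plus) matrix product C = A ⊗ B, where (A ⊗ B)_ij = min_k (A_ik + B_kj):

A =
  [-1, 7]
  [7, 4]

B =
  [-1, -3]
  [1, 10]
A ⊗ B =
  [-2, -4]
  [5, 4]

Apply the min-plus product entry-by-entry:
  C[0][0] = min over k of (A[0][0] + B[0][0] = -1 + -1 = -2, A[0][1] + B[1][0] = 7 + 1 = 8) = -2 (attained at k = 0)
  C[0][1] = min over k of (A[0][0] + B[0][1] = -1 + -3 = -4, A[0][1] + B[1][1] = 7 + 10 = 17) = -4 (attained at k = 0)
  C[1][0] = min over k of (A[1][0] + B[0][0] = 7 + -1 = 6, A[1][1] + B[1][0] = 4 + 1 = 5) = 5 (attained at k = 1)
  C[1][1] = min over k of (A[1][0] + B[0][1] = 7 + -3 = 4, A[1][1] + B[1][1] = 4 + 10 = 14) = 4 (attained at k = 0)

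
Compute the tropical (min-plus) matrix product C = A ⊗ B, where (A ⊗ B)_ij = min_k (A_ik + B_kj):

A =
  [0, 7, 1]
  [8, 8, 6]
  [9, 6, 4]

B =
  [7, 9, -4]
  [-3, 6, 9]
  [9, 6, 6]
A ⊗ B =
  [4, 7, -4]
  [5, 12, 4]
  [3, 10, 5]

Apply the min-plus product entry-by-entry:
  C[0][0] = min over k of (A[0][0] + B[0][0] = 0 + 7 = 7, A[0][1] + B[1][0] = 7 + -3 = 4, A[0][2] + B[2][0] = 1 + 9 = 10) = 4 (attained at k = 1)
  C[0][1] = min over k of (A[0][0] + B[0][1] = 0 + 9 = 9, A[0][1] + B[1][1] = 7 + 6 = 13, A[0][2] + B[2][1] = 1 + 6 = 7) = 7 (attained at k = 2)
  C[0][2] = min over k of (A[0][0] + B[0][2] = 0 + -4 = -4, A[0][1] + B[1][2] = 7 + 9 = 16, A[0][2] + B[2][2] = 1 + 6 = 7) = -4 (attained at k = 0)
  C[1][0] = min over k of (A[1][0] + B[0][0] = 8 + 7 = 15, A[1][1] + B[1][0] = 8 + -3 = 5, A[1][2] + B[2][0] = 6 + 9 = 15) = 5 (attained at k = 1)
  C[1][1] = min over k of (A[1][0] + B[0][1] = 8 + 9 = 17, A[1][1] + B[1][1] = 8 + 6 = 14, A[1][2] + B[2][1] = 6 + 6 = 12) = 12 (attained at k = 2)
  C[1][2] = min over k of (A[1][0] + B[0][2] = 8 + -4 = 4, A[1][1] + B[1][2] = 8 + 9 = 17, A[1][2] + B[2][2] = 6 + 6 = 12) = 4 (attained at k = 0)
  C[2][0] = min over k of (A[2][0] + B[0][0] = 9 + 7 = 16, A[2][1] + B[1][0] = 6 + -3 = 3, A[2][2] + B[2][0] = 4 + 9 = 13) = 3 (attained at k = 1)
  C[2][1] = min over k of (A[2][0] + B[0][1] = 9 + 9 = 18, A[2][1] + B[1][1] = 6 + 6 = 12, A[2][2] + B[2][1] = 4 + 6 = 10) = 10 (attained at k = 2)
  C[2][2] = min over k of (A[2][0] + B[0][2] = 9 + -4 = 5, A[2][1] + B[1][2] = 6 + 9 = 15, A[2][2] + B[2][2] = 4 + 6 = 10) = 5 (attained at k = 0)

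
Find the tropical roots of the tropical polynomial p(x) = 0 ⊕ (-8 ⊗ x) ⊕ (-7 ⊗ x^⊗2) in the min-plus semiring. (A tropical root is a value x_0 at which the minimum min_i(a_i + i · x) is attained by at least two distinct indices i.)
Roots: {-1, 8}

Each tropical root is a break point of the lower envelope of the lines y = a_i + i · x (there are 3 lines, with slopes 0, 1, ..., 2). Only the lines that attain the minimum somewhere contribute to roots; other lines are dominated. Here the surviving (envelope) indices are i = 2, i = 1, i = 0.
Intersections between consecutive envelope lines give the roots: for adjacent envelope indices i < j the intersection is x = (a_i − a_j) / (j − i). Reading off the sorted break points: {-1, 8}.
Verification: at each break x_0, at least two indices attain the minimum of min_i(a_i + i · x_0).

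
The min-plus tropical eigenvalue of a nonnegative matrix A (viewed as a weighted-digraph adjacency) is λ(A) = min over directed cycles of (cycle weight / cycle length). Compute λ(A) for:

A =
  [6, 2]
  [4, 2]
λ(A) = 2

Enumerate directed cycles and compute their means (weight / length). Sample:
  cycle 0 → 0: weight = 6, length = 1, mean = 6/1 ≈ 6.000
  cycle 1 → 1: weight = 2, length = 1, mean = 2/1 ≈ 2.000
  cycle 0 → 1 → 0: weight = 6, length = 2, mean = 6/2 ≈ 3.000
  cycle 1 → 0 → 1: weight = 6, length = 2, mean = 6/2 ≈ 3.000
Minimum mean = 2.000, attained e.g. along the cycle 1 → 1 with weight 2 and length 1. So λ(A) = 2/1 = 2.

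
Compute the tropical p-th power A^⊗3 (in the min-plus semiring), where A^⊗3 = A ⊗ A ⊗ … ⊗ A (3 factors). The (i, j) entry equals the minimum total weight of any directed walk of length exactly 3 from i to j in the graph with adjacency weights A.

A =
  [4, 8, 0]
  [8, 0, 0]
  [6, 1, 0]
A^⊗3 =
  [6, 1, 0]
  [6, 0, 0]
  [6, 1, 0]

Each entry (A^⊗3)_ij equals the minimum over all length-3 walks i = v_0 → v_1 → … → v_3 = j of Σ_t A[v_t][v_{t+1}]. For example, for (i, j) = (0, 2) we minimise over 9 possible intermediate vertex sequences; the minimum is 0, attained along the walk 0 → 2 → 2 → 2.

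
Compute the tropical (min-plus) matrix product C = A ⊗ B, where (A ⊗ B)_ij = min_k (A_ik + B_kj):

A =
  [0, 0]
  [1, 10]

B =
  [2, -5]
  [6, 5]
A ⊗ B =
  [2, -5]
  [3, -4]

Apply the min-plus product entry-by-entry:
  C[0][0] = min over k of (A[0][0] + B[0][0] = 0 + 2 = 2, A[0][1] + B[1][0] = 0 + 6 = 6) = 2 (attained at k = 0)
  C[0][1] = min over k of (A[0][0] + B[0][1] = 0 + -5 = -5, A[0][1] + B[1][1] = 0 + 5 = 5) = -5 (attained at k = 0)
  C[1][0] = min over k of (A[1][0] + B[0][0] = 1 + 2 = 3, A[1][1] + B[1][0] = 10 + 6 = 16) = 3 (attained at k = 0)
  C[1][1] = min over k of (A[1][0] + B[0][1] = 1 + -5 = -4, A[1][1] + B[1][1] = 10 + 5 = 15) = -4 (attained at k = 0)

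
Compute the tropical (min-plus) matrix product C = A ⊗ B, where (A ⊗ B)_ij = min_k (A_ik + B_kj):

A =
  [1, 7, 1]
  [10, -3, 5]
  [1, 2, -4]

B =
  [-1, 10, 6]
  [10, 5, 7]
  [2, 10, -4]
A ⊗ B =
  [0, 11, -3]
  [7, 2, 1]
  [-2, 6, -8]

Apply the min-plus product entry-by-entry:
  C[0][0] = min over k of (A[0][0] + B[0][0] = 1 + -1 = 0, A[0][1] + B[1][0] = 7 + 10 = 17, A[0][2] + B[2][0] = 1 + 2 = 3) = 0 (attained at k = 0)
  C[0][1] = min over k of (A[0][0] + B[0][1] = 1 + 10 = 11, A[0][1] + B[1][1] = 7 + 5 = 12, A[0][2] + B[2][1] = 1 + 10 = 11) = 11 (attained at k = 0)
  C[0][2] = min over k of (A[0][0] + B[0][2] = 1 + 6 = 7, A[0][1] + B[1][2] = 7 + 7 = 14, A[0][2] + B[2][2] = 1 + -4 = -3) = -3 (attained at k = 2)
  C[1][0] = min over k of (A[1][0] + B[0][0] = 10 + -1 = 9, A[1][1] + B[1][0] = -3 + 10 = 7, A[1][2] + B[2][0] = 5 + 2 = 7) = 7 (attained at k = 1)
  C[1][1] = min over k of (A[1][0] + B[0][1] = 10 + 10 = 20, A[1][1] + B[1][1] = -3 + 5 = 2, A[1][2] + B[2][1] = 5 + 10 = 15) = 2 (attained at k = 1)
  C[1][2] = min over k of (A[1][0] + B[0][2] = 10 + 6 = 16, A[1][1] + B[1][2] = -3 + 7 = 4, A[1][2] + B[2][2] = 5 + -4 = 1) = 1 (attained at k = 2)
  C[2][0] = min over k of (A[2][0] + B[0][0] = 1 + -1 = 0, A[2][1] + B[1][0] = 2 + 10 = 12, A[2][2] + B[2][0] = -4 + 2 = -2) = -2 (attained at k = 2)
  C[2][1] = min over k of (A[2][0] + B[0][1] = 1 + 10 = 11, A[2][1] + B[1][1] = 2 + 5 = 7, A[2][2] + B[2][1] = -4 + 10 = 6) = 6 (attained at k = 2)
  C[2][2] = min over k of (A[2][0] + B[0][2] = 1 + 6 = 7, A[2][1] + B[1][2] = 2 + 7 = 9, A[2][2] + B[2][2] = -4 + -4 = -8) = -8 (attained at k = 2)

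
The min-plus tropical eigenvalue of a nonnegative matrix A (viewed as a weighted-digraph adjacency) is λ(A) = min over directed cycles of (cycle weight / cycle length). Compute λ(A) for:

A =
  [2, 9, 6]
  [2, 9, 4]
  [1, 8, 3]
λ(A) = 2

Enumerate directed cycles and compute their means (weight / length). Sample:
  cycle 0 → 0: weight = 2, length = 1, mean = 2/1 ≈ 2.000
  cycle 1 → 1: weight = 9, length = 1, mean = 9/1 ≈ 9.000
  cycle 2 → 2: weight = 3, length = 1, mean = 3/1 ≈ 3.000
  cycle 0 → 1 → 0: weight = 11, length = 2, mean = 11/2 ≈ 5.500
  cycle 0 → 2 → 0: weight = 7, length = 2, mean = 7/2 ≈ 3.500
  cycle 1 → 0 → 1: weight = 11, length = 2, mean = 11/2 ≈ 5.500
Minimum mean = 2.000, attained e.g. along the cycle 0 → 0 with weight 2 and length 1. So λ(A) = 2/1 = 2.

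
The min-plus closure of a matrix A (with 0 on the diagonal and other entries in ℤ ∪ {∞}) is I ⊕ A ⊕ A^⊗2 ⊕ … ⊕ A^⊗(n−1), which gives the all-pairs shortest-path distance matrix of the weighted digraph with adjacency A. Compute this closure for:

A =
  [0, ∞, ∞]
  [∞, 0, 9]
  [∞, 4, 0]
Closure =
  [0, ∞, ∞]
  [∞, 0, 9]
  [∞, 4, 0]

This is the Floyd-Warshall all-pairs shortest-path computation. For each intermediate vertex k = 0, 1, …, 2, update dist[i][j] ← min(dist[i][j], dist[i][k] + dist[k][j]). The final matrix gives, for each (i, j), the minimum total weight of any directed path from i to j (possibly empty when i = j).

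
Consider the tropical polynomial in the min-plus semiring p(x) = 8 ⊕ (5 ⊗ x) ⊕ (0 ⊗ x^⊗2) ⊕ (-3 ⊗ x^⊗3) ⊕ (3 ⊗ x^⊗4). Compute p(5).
p(5) = 8

A tropical monomial a ⊗ x^⊗i evaluates to a + i · x. Evaluating each term at x = 5:
  Term 0 contributes 8 + 0 · 5 = 8
  Term 1 contributes 5 + 1 · 5 = 10
  Term 2 contributes 0 + 2 · 5 = 10
  Term 3 contributes -3 + 3 · 5 = 12
  Term 4 contributes 3 + 4 · 5 = 23
p(5) = ⊕ of these = min[8, 10, 10, 12, 23] = 8.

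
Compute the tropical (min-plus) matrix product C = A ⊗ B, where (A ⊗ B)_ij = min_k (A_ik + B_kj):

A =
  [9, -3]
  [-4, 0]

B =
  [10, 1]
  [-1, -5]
A ⊗ B =
  [-4, -8]
  [-1, -5]

Apply the min-plus product entry-by-entry:
  C[0][0] = min over k of (A[0][0] + B[0][0] = 9 + 10 = 19, A[0][1] + B[1][0] = -3 + -1 = -4) = -4 (attained at k = 1)
  C[0][1] = min over k of (A[0][0] + B[0][1] = 9 + 1 = 10, A[0][1] + B[1][1] = -3 + -5 = -8) = -8 (attained at k = 1)
  C[1][0] = min over k of (A[1][0] + B[0][0] = -4 + 10 = 6, A[1][1] + B[1][0] = 0 + -1 = -1) = -1 (attained at k = 1)
  C[1][1] = min over k of (A[1][0] + B[0][1] = -4 + 1 = -3, A[1][1] + B[1][1] = 0 + -5 = -5) = -5 (attained at k = 1)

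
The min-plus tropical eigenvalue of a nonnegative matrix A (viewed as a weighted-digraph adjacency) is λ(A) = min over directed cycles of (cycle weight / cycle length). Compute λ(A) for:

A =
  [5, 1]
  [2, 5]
λ(A) = 3/2

Enumerate directed cycles and compute their means (weight / length). Sample:
  cycle 0 → 0: weight = 5, length = 1, mean = 5/1 ≈ 5.000
  cycle 1 → 1: weight = 5, length = 1, mean = 5/1 ≈ 5.000
  cycle 0 → 1 → 0: weight = 3, length = 2, mean = 3/2 ≈ 1.500
  cycle 1 → 0 → 1: weight = 3, length = 2, mean = 3/2 ≈ 1.500
Minimum mean = 1.500, attained e.g. along the cycle 0 → 1 → 0 with weight 3 and length 2. So λ(A) = 3/2 = 3/2.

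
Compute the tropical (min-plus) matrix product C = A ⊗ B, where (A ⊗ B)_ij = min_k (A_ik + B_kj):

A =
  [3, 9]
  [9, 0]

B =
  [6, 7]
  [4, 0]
A ⊗ B =
  [9, 9]
  [4, 0]

Apply the min-plus product entry-by-entry:
  C[0][0] = min over k of (A[0][0] + B[0][0] = 3 + 6 = 9, A[0][1] + B[1][0] = 9 + 4 = 13) = 9 (attained at k = 0)
  C[0][1] = min over k of (A[0][0] + B[0][1] = 3 + 7 = 10, A[0][1] + B[1][1] = 9 + 0 = 9) = 9 (attained at k = 1)
  C[1][0] = min over k of (A[1][0] + B[0][0] = 9 + 6 = 15, A[1][1] + B[1][0] = 0 + 4 = 4) = 4 (attained at k = 1)
  C[1][1] = min over k of (A[1][0] + B[0][1] = 9 + 7 = 16, A[1][1] + B[1][1] = 0 + 0 = 0) = 0 (attained at k = 1)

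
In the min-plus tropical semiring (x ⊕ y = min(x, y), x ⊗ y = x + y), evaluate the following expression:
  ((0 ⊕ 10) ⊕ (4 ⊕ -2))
((0 ⊕ 10) ⊕ (4 ⊕ -2)) = -2

Expand innermost to outermost. Recall ⊕ takes the minimum of its arguments and ⊗ takes their sum. Working out the expression ((0 ⊕ 10) ⊕ (4 ⊕ -2)) gives -2.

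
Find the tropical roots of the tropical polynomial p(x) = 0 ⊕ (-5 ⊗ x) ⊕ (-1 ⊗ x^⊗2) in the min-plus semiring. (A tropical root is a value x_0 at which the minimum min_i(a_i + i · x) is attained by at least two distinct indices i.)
Roots: {-4, 5}

Each tropical root is a break point of the lower envelope of the lines y = a_i + i · x (there are 3 lines, with slopes 0, 1, ..., 2). Only the lines that attain the minimum somewhere contribute to roots; other lines are dominated. Here the surviving (envelope) indices are i = 2, i = 1, i = 0.
Intersections between consecutive envelope lines give the roots: for adjacent envelope indices i < j the intersection is x = (a_i − a_j) / (j − i). Reading off the sorted break points: {-4, 5}.
Verification: at each break x_0, at least two indices attain the minimum of min_i(a_i + i · x_0).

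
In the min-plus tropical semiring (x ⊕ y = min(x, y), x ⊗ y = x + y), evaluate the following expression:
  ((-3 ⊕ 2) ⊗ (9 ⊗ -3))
((-3 ⊕ 2) ⊗ (9 ⊗ -3)) = 3

Expand innermost to outermost. Recall ⊕ takes the minimum of its arguments and ⊗ takes their sum. Working out the expression ((-3 ⊕ 2) ⊗ (9 ⊗ -3)) gives 3.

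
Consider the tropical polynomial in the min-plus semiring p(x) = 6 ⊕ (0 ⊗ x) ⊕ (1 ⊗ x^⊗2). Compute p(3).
p(3) = 3

A tropical monomial a ⊗ x^⊗i evaluates to a + i · x. Evaluating each term at x = 3:
  Term 0 contributes 6 + 0 · 3 = 6
  Term 1 contributes 0 + 1 · 3 = 3
  Term 2 contributes 1 + 2 · 3 = 7
p(3) = ⊕ of these = min[6, 3, 7] = 3.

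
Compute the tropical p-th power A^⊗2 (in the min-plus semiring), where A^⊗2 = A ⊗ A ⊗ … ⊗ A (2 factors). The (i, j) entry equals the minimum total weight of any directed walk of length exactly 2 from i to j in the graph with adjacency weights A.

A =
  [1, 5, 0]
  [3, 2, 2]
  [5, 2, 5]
A^⊗2 =
  [2, 2, 1]
  [4, 4, 3]
  [5, 4, 4]

Each entry (A^⊗2)_ij equals the minimum over all length-2 walks i = v_0 → v_1 → … → v_2 = j of Σ_t A[v_t][v_{t+1}]. For example, for (i, j) = (0, 2) we minimise over 3 possible intermediate vertex sequences; the minimum is 1, attained along the walk 0 → 0 → 2.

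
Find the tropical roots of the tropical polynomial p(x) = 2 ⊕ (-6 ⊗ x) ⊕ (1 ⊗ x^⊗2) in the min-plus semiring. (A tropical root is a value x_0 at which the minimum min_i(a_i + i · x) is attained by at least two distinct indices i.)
Roots: {-7, 8}

Each tropical root is a break point of the lower envelope of the lines y = a_i + i · x (there are 3 lines, with slopes 0, 1, ..., 2). Only the lines that attain the minimum somewhere contribute to roots; other lines are dominated. Here the surviving (envelope) indices are i = 2, i = 1, i = 0.
Intersections between consecutive envelope lines give the roots: for adjacent envelope indices i < j the intersection is x = (a_i − a_j) / (j − i). Reading off the sorted break points: {-7, 8}.
Verification: at each break x_0, at least two indices attain the minimum of min_i(a_i + i · x_0).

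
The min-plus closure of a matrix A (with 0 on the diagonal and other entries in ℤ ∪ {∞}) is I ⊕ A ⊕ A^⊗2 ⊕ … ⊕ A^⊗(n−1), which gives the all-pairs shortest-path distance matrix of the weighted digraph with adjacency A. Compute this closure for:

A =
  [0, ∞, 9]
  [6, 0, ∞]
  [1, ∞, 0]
Closure =
  [0, ∞, 9]
  [6, 0, 15]
  [1, ∞, 0]

This is the Floyd-Warshall all-pairs shortest-path computation. For each intermediate vertex k = 0, 1, …, 2, update dist[i][j] ← min(dist[i][j], dist[i][k] + dist[k][j]). The final matrix gives, for each (i, j), the minimum total weight of any directed path from i to j (possibly empty when i = j).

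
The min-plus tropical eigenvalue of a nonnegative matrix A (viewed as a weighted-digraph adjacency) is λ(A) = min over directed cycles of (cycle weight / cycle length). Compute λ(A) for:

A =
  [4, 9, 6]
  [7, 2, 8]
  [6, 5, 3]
λ(A) = 2

Enumerate directed cycles and compute their means (weight / length). Sample:
  cycle 0 → 0: weight = 4, length = 1, mean = 4/1 ≈ 4.000
  cycle 1 → 1: weight = 2, length = 1, mean = 2/1 ≈ 2.000
  cycle 2 → 2: weight = 3, length = 1, mean = 3/1 ≈ 3.000
  cycle 0 → 1 → 0: weight = 16, length = 2, mean = 16/2 ≈ 8.000
  cycle 0 → 2 → 0: weight = 12, length = 2, mean = 12/2 ≈ 6.000
  cycle 1 → 0 → 1: weight = 16, length = 2, mean = 16/2 ≈ 8.000
Minimum mean = 2.000, attained e.g. along the cycle 1 → 1 with weight 2 and length 1. So λ(A) = 2/1 = 2.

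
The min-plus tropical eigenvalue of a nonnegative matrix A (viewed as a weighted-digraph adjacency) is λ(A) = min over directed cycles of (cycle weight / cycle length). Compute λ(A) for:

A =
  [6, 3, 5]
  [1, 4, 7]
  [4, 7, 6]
λ(A) = 2

Enumerate directed cycles and compute their means (weight / length). Sample:
  cycle 0 → 0: weight = 6, length = 1, mean = 6/1 ≈ 6.000
  cycle 1 → 1: weight = 4, length = 1, mean = 4/1 ≈ 4.000
  cycle 2 → 2: weight = 6, length = 1, mean = 6/1 ≈ 6.000
  cycle 0 → 1 → 0: weight = 4, length = 2, mean = 4/2 ≈ 2.000
  cycle 0 → 2 → 0: weight = 9, length = 2, mean = 9/2 ≈ 4.500
  cycle 1 → 0 → 1: weight = 4, length = 2, mean = 4/2 ≈ 2.000
Minimum mean = 2.000, attained e.g. along the cycle 0 → 1 → 0 with weight 4 and length 2. So λ(A) = 4/2 = 2.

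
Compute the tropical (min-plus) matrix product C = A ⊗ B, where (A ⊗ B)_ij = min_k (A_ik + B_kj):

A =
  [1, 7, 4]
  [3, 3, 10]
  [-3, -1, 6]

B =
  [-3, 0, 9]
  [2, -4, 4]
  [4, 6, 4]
A ⊗ B =
  [-2, 1, 8]
  [0, -1, 7]
  [-6, -5, 3]

Apply the min-plus product entry-by-entry:
  C[0][0] = min over k of (A[0][0] + B[0][0] = 1 + -3 = -2, A[0][1] + B[1][0] = 7 + 2 = 9, A[0][2] + B[2][0] = 4 + 4 = 8) = -2 (attained at k = 0)
  C[0][1] = min over k of (A[0][0] + B[0][1] = 1 + 0 = 1, A[0][1] + B[1][1] = 7 + -4 = 3, A[0][2] + B[2][1] = 4 + 6 = 10) = 1 (attained at k = 0)
  C[0][2] = min over k of (A[0][0] + B[0][2] = 1 + 9 = 10, A[0][1] + B[1][2] = 7 + 4 = 11, A[0][2] + B[2][2] = 4 + 4 = 8) = 8 (attained at k = 2)
  C[1][0] = min over k of (A[1][0] + B[0][0] = 3 + -3 = 0, A[1][1] + B[1][0] = 3 + 2 = 5, A[1][2] + B[2][0] = 10 + 4 = 14) = 0 (attained at k = 0)
  C[1][1] = min over k of (A[1][0] + B[0][1] = 3 + 0 = 3, A[1][1] + B[1][1] = 3 + -4 = -1, A[1][2] + B[2][1] = 10 + 6 = 16) = -1 (attained at k = 1)
  C[1][2] = min over k of (A[1][0] + B[0][2] = 3 + 9 = 12, A[1][1] + B[1][2] = 3 + 4 = 7, A[1][2] + B[2][2] = 10 + 4 = 14) = 7 (attained at k = 1)
  C[2][0] = min over k of (A[2][0] + B[0][0] = -3 + -3 = -6, A[2][1] + B[1][0] = -1 + 2 = 1, A[2][2] + B[2][0] = 6 + 4 = 10) = -6 (attained at k = 0)
  C[2][1] = min over k of (A[2][0] + B[0][1] = -3 + 0 = -3, A[2][1] + B[1][1] = -1 + -4 = -5, A[2][2] + B[2][1] = 6 + 6 = 12) = -5 (attained at k = 1)
  C[2][2] = min over k of (A[2][0] + B[0][2] = -3 + 9 = 6, A[2][1] + B[1][2] = -1 + 4 = 3, A[2][2] + B[2][2] = 6 + 4 = 10) = 3 (attained at k = 1)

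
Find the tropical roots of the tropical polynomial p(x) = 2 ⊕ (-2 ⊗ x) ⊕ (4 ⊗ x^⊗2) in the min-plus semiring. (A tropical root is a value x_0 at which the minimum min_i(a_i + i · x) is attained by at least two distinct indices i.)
Roots: {-6, 4}

Each tropical root is a break point of the lower envelope of the lines y = a_i + i · x (there are 3 lines, with slopes 0, 1, ..., 2). Only the lines that attain the minimum somewhere contribute to roots; other lines are dominated. Here the surviving (envelope) indices are i = 2, i = 1, i = 0.
Intersections between consecutive envelope lines give the roots: for adjacent envelope indices i < j the intersection is x = (a_i − a_j) / (j − i). Reading off the sorted break points: {-6, 4}.
Verification: at each break x_0, at least two indices attain the minimum of min_i(a_i + i · x_0).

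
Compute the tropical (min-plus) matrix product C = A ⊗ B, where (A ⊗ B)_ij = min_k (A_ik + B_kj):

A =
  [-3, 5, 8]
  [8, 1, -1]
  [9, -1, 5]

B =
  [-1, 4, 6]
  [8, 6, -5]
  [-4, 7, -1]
A ⊗ B =
  [-4, 1, 0]
  [-5, 6, -4]
  [1, 5, -6]

Apply the min-plus product entry-by-entry:
  C[0][0] = min over k of (A[0][0] + B[0][0] = -3 + -1 = -4, A[0][1] + B[1][0] = 5 + 8 = 13, A[0][2] + B[2][0] = 8 + -4 = 4) = -4 (attained at k = 0)
  C[0][1] = min over k of (A[0][0] + B[0][1] = -3 + 4 = 1, A[0][1] + B[1][1] = 5 + 6 = 11, A[0][2] + B[2][1] = 8 + 7 = 15) = 1 (attained at k = 0)
  C[0][2] = min over k of (A[0][0] + B[0][2] = -3 + 6 = 3, A[0][1] + B[1][2] = 5 + -5 = 0, A[0][2] + B[2][2] = 8 + -1 = 7) = 0 (attained at k = 1)
  C[1][0] = min over k of (A[1][0] + B[0][0] = 8 + -1 = 7, A[1][1] + B[1][0] = 1 + 8 = 9, A[1][2] + B[2][0] = -1 + -4 = -5) = -5 (attained at k = 2)
  C[1][1] = min over k of (A[1][0] + B[0][1] = 8 + 4 = 12, A[1][1] + B[1][1] = 1 + 6 = 7, A[1][2] + B[2][1] = -1 + 7 = 6) = 6 (attained at k = 2)
  C[1][2] = min over k of (A[1][0] + B[0][2] = 8 + 6 = 14, A[1][1] + B[1][2] = 1 + -5 = -4, A[1][2] + B[2][2] = -1 + -1 = -2) = -4 (attained at k = 1)
  C[2][0] = min over k of (A[2][0] + B[0][0] = 9 + -1 = 8, A[2][1] + B[1][0] = -1 + 8 = 7, A[2][2] + B[2][0] = 5 + -4 = 1) = 1 (attained at k = 2)
  C[2][1] = min over k of (A[2][0] + B[0][1] = 9 + 4 = 13, A[2][1] + B[1][1] = -1 + 6 = 5, A[2][2] + B[2][1] = 5 + 7 = 12) = 5 (attained at k = 1)
  C[2][2] = min over k of (A[2][0] + B[0][2] = 9 + 6 = 15, A[2][1] + B[1][2] = -1 + -5 = -6, A[2][2] + B[2][2] = 5 + -1 = 4) = -6 (attained at k = 1)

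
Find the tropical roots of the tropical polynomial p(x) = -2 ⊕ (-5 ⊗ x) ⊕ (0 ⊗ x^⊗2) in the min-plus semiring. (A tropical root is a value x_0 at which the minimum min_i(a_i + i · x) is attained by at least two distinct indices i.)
Roots: {-5, 3}

Each tropical root is a break point of the lower envelope of the lines y = a_i + i · x (there are 3 lines, with slopes 0, 1, ..., 2). Only the lines that attain the minimum somewhere contribute to roots; other lines are dominated. Here the surviving (envelope) indices are i = 2, i = 1, i = 0.
Intersections between consecutive envelope lines give the roots: for adjacent envelope indices i < j the intersection is x = (a_i − a_j) / (j − i). Reading off the sorted break points: {-5, 3}.
Verification: at each break x_0, at least two indices attain the minimum of min_i(a_i + i · x_0).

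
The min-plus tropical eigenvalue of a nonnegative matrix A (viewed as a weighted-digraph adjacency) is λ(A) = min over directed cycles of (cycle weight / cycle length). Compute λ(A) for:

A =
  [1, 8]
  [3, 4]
λ(A) = 1

Enumerate directed cycles and compute their means (weight / length). Sample:
  cycle 0 → 0: weight = 1, length = 1, mean = 1/1 ≈ 1.000
  cycle 1 → 1: weight = 4, length = 1, mean = 4/1 ≈ 4.000
  cycle 0 → 1 → 0: weight = 11, length = 2, mean = 11/2 ≈ 5.500
  cycle 1 → 0 → 1: weight = 11, length = 2, mean = 11/2 ≈ 5.500
Minimum mean = 1.000, attained e.g. along the cycle 0 → 0 with weight 1 and length 1. So λ(A) = 1/1 = 1.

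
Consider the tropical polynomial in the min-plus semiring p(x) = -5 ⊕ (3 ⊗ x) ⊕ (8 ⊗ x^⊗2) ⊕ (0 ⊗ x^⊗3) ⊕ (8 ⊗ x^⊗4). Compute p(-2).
p(-2) = -6

A tropical monomial a ⊗ x^⊗i evaluates to a + i · x. Evaluating each term at x = -2:
  Term 0 contributes -5 + 0 · -2 = -5
  Term 1 contributes 3 + 1 · -2 = 1
  Term 2 contributes 8 + 2 · -2 = 4
  Term 3 contributes 0 + 3 · -2 = -6
  Term 4 contributes 8 + 4 · -2 = 0
p(-2) = ⊕ of these = min[-5, 1, 4, -6, 0] = -6.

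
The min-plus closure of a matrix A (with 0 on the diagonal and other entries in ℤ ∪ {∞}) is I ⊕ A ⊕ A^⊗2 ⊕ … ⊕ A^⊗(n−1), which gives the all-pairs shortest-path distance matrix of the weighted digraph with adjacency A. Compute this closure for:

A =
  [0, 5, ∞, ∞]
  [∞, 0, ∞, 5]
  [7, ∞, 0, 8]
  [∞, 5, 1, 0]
Closure =
  [0, 5, 11, 10]
  [13, 0, 6, 5]
  [7, 12, 0, 8]
  [8, 5, 1, 0]

This is the Floyd-Warshall all-pairs shortest-path computation. For each intermediate vertex k = 0, 1, …, 3, update dist[i][j] ← min(dist[i][j], dist[i][k] + dist[k][j]). The final matrix gives, for each (i, j), the minimum total weight of any directed path from i to j (possibly empty when i = j).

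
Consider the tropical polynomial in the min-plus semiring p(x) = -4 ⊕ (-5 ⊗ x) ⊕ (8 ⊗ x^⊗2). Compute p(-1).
p(-1) = -6

A tropical monomial a ⊗ x^⊗i evaluates to a + i · x. Evaluating each term at x = -1:
  Term 0 contributes -4 + 0 · -1 = -4
  Term 1 contributes -5 + 1 · -1 = -6
  Term 2 contributes 8 + 2 · -1 = 6
p(-1) = ⊕ of these = min[-4, -6, 6] = -6.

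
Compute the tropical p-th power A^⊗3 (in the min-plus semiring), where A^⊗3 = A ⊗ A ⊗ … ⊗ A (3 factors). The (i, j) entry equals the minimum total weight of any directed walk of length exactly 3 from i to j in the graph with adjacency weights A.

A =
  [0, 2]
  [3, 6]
A^⊗3 =
  [0, 2]
  [3, 5]

Each entry (A^⊗3)_ij equals the minimum over all length-3 walks i = v_0 → v_1 → … → v_3 = j of Σ_t A[v_t][v_{t+1}]. For example, for (i, j) = (0, 1) we minimise over 4 possible intermediate vertex sequences; the minimum is 2, attained along the walk 0 → 0 → 0 → 1.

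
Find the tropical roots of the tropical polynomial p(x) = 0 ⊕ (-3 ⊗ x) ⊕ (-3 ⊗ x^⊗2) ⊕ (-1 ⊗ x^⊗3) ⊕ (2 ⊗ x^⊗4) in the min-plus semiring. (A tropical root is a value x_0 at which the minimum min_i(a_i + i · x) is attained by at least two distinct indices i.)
Roots: {-3, -2, 0, 3}

Each tropical root is a break point of the lower envelope of the lines y = a_i + i · x (there are 5 lines, with slopes 0, 1, ..., 4). Only the lines that attain the minimum somewhere contribute to roots; other lines are dominated. Here the surviving (envelope) indices are i = 4, i = 3, i = 2, i = 1, i = 0.
Intersections between consecutive envelope lines give the roots: for adjacent envelope indices i < j the intersection is x = (a_i − a_j) / (j − i). Reading off the sorted break points: {-3, -2, 0, 3}.
Verification: at each break x_0, at least two indices attain the minimum of min_i(a_i + i · x_0).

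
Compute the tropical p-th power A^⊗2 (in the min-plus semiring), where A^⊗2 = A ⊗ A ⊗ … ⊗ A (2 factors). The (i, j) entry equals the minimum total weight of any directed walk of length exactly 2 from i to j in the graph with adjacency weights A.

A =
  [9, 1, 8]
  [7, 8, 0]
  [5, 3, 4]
A^⊗2 =
  [8, 9, 1]
  [5, 3, 4]
  [9, 6, 3]

Each entry (A^⊗2)_ij equals the minimum over all length-2 walks i = v_0 → v_1 → … → v_2 = j of Σ_t A[v_t][v_{t+1}]. For example, for (i, j) = (0, 2) we minimise over 3 possible intermediate vertex sequences; the minimum is 1, attained along the walk 0 → 1 → 2.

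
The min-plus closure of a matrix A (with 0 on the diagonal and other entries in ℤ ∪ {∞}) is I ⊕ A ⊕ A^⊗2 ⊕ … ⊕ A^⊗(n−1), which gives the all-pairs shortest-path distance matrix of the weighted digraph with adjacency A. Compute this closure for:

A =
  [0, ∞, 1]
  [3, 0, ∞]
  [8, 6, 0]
Closure =
  [0, 7, 1]
  [3, 0, 4]
  [8, 6, 0]

This is the Floyd-Warshall all-pairs shortest-path computation. For each intermediate vertex k = 0, 1, …, 2, update dist[i][j] ← min(dist[i][j], dist[i][k] + dist[k][j]). The final matrix gives, for each (i, j), the minimum total weight of any directed path from i to j (possibly empty when i = j).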